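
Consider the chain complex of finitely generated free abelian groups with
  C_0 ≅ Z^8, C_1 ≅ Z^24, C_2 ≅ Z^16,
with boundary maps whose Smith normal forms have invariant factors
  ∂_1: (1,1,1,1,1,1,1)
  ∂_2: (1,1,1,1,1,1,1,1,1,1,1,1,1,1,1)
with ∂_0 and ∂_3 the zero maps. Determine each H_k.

H_0 ≅ Z,  H_1 ≅ Z^2,  H_2 ≅ Z.

H_0: b_0 = 8 − 0 − 7 = 1; torsion from ∂_1 factors > 1: none. So H_0 ≅ Z.
H_1: b_1 = 24 − 7 − 15 = 2; torsion from ∂_2 factors > 1: none. So H_1 ≅ Z^2.
H_2: b_2 = 16 − 15 − 0 = 1; torsion from ∂_3 factors > 1: none. So H_2 ≅ Z.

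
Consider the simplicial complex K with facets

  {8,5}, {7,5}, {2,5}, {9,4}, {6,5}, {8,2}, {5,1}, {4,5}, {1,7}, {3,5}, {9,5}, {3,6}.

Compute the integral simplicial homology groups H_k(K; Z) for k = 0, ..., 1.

Take the total order 1 < 2 < 3 < 4 < 5 < 6 < 7 < 8 < 9 on the vertex set. Then K (dimension 1) consists of the simplices:

  0-simplices (9): [1], [2], [3], [4], [5], [6], [7], [8], [9]
  1-simplices (12): [1,5], [1,7], [2,5], [2,8], [3,5], [3,6], [4,5], [4,9], [5,6], [5,7], [5,8], [5,9]

giving chain groups C_0 ≅ Z^9, C_1 ≅ Z^12.

The boundary map ∂_1: C_1 → C_0 sends each edge [p,q] (with p < q) to q − p.
The 9×12 boundary matrix has rank 8 and Smith normal form diag(1,1,1,1,1,1,1,1).

From H_k ≅ ker(∂_k) / im(∂_{k+1}) we obtain:

  H_0: rank C_0 − rank ∂_1 = 9 − 8 = 1, and the invariant factors of ∂_1 are all 1, so H_0 = Z.
  H_1: rank ker ∂_1 − rank ∂_2 = (12 − 8) − 0 = 4, and there is no ∂_2, so H_1 = Z^4.

(K is a triangulation of a wedge of 4 circles.)

H_0 ≅ Z,  H_1 ≅ Z^4.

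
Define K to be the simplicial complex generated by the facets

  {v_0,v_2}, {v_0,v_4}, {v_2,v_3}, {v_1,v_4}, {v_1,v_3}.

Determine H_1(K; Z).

Take the total order v_0 < v_1 < v_2 < v_3 < v_4 on the vertex set. Then K (dimension 1) consists of the simplices:

  0-simplices (5): [v_0], [v_1], [v_2], [v_3], [v_4]
  1-simplices (5): [v_0,v_2], [v_0,v_4], [v_1,v_3], [v_1,v_4], [v_2,v_3]

giving chain groups C_0 ≅ Z^5, C_1 ≅ Z^5.

Boundary ∂_1: C_1 → C_0 maps an edge to its endpoints' difference, ∂[p,q] = q − p. For instance
  ∂[v_1,v_4] = [v_4] − [v_1].
The resulting 5×5 matrix has rank 4, and its Smith normal form has invariant factors (1,1,1,1).

Computing H_k = (kernel of ∂_k) / (image of ∂_{k+1}):

  H_1: rank ker ∂_1 − rank ∂_2 = (5 − 4) − 0 = 1, and there is no ∂_2, so H_1 = Z.

H_1 ≅ Z.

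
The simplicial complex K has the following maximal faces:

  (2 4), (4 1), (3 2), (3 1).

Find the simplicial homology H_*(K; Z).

H_0 ≅ Z,  H_1 ≅ Z.

Order the vertices as 1 < 2 < 3 < 4. Listing each simplex with vertices in this order, K has dimension 1 with simplices:

  0-simplices (4): [1], [2], [3], [4]
  1-simplices (4): [1,3], [1,4], [2,3], [2,4]

Hence C_0 ≅ Z^4, C_1 ≅ Z^4.

∂_1: C_1 → C_0 sends each edge [p,q] (with p < q) to q − p. For instance
  ∂[2,4] = [4] − [2].
The 4×4 boundary matrix has rank 3 and Smith normal form diag(1,1,1).

Computing H_k = (kernel of ∂_k) / (image of ∂_{k+1}):

  H_0: rank C_0 − rank ∂_1 = 4 − 3 = 1, and the invariant factors of ∂_1 are all 1, so H_0 ≅ Z.
  H_1: rank ker ∂_1 − rank ∂_2 = (4 − 3) − 0 = 1, and there is no ∂_2, so H_1 ≅ Z.

(K is a triangulation of the circle S^1.)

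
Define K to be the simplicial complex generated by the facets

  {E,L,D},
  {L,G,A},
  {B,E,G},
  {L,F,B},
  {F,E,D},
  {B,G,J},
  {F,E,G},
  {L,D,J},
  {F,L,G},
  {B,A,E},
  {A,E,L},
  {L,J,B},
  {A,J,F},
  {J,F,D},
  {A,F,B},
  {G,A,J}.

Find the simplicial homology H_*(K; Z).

Order the vertices as A < B < D < E < F < G < J < L. Listing each simplex with vertices in this order, K has dimension 2 with simplices:

  0-simplices (8): A, B, D, E, F, G, J, L
  1-simplices (24): AB, AE, AF, AG, AJ, AL, BE, BF, BG, BJ, BL, DE, DF, DJ, DL, EF, EG, EL, FG, FJ, FL, GJ, GL, JL
  2-simplices (16): ABE, ABF, AEL, AFJ, AGJ, AGL, BEG, BFL, BGJ, BJL, DEF, DEL, DFJ, DJL, EFG, FGL

giving chain groups C_0 ≅ Z^8, C_1 ≅ Z^24, C_2 ≅ Z^16.

Boundary ∂_1: C_1 → C_0 sends each edge [p,q] (with p < q) to q − p. For instance
  ∂FL = L − F.
The 8×24 boundary matrix has rank 7 and Smith normal form diag(1,1,1,1,1,1,1).

The boundary map ∂_2: C_2 → C_1 sends each 2-simplex [p,q,r] to [q,r] − [p,r] + [p,q]. For instance
  ∂AGL = GL − AL + AG,
  ∂AGJ = GJ − AJ + AG.
This gives a 24×16 integer matrix of rank 15; reducing to Smith normal form yields diagonal entries (1,1,1,1,1,1,1,1,1,1,1,1,1,1,1).

Reading off H_k = ker ∂_k / im ∂_{k+1}:

  H_0: rank C_0 − rank ∂_1 = 8 − 7 = 1, and the invariant factors of ∂_1 are all 1, so H_0 ≅ Z.
  H_1: rank ker ∂_1 − rank ∂_2 = (24 − 7) − 15 = 2, and the invariant factors of ∂_2 are all 1, so H_1 ≅ Z^2.
  H_2: rank ker ∂_2 − rank ∂_3 = (16 − 15) − 0 = 1, and there is no ∂_3, so H_2 ≅ Z.

As a check, the Euler characteristic is 8 − 24 + 16 = 0, which agrees with 1 − 2 + 1 = 0.
(K is a triangulation of the torus T^2.)

H_0 ≅ Z,  H_1 ≅ Z^2,  H_2 ≅ Z.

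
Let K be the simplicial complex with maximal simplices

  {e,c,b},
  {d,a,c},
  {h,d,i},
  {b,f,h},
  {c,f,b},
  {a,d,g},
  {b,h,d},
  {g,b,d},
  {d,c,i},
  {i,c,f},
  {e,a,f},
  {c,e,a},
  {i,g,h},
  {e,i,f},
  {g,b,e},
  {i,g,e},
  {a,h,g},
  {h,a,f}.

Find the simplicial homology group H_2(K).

H_2 ≅ 0.

Order the vertices as a < b < c < d < e < f < g < h < i. Listing each simplex with vertices in this order, K has dimension 2 with simplices:

  0-simplices (9): a, b, c, d, e, f, g, h, i
  1-simplices (27): ac, ad, ae, af, ag, ah, bc, bd, be, bf, bg, bh, cd, ce, cf, ci, dg, dh, di, ef, eg, ei, fh, fi, gh, gi, hi
  2-simplices (18): acd, ace, adg, aef, afh, agh, bce, bcf, bdg, bdh, beg, bfh, cdi, cfi, dhi, efi, egi, ghi

giving chain groups C_0 ≅ Z^9, C_1 ≅ Z^27, C_2 ≅ Z^18.

∂_1: C_1 → C_0 sends each edge [p,q] (with p < q) to q − p.
As a 9×27 matrix over Z this has rank 8, with invariant factors (1,1,1,1,1,1,1,1).

The boundary map ∂_2: C_2 → C_1 sends each 2-simplex [p,q,r] to [q,r] − [p,r] + [p,q]. For instance
  ∂cfi = fi − ci + cf,
  ∂cdi = di − ci + cd.
The resulting 27×18 matrix has rank 18, and its Smith normal form has invariant factors (1,1,1,1,1,1,1,1,1,1,1,1,1,1,1,1,1,2).

Now H_k = ker ∂_k / im ∂_{k+1}, so:

  H_2: rank ker ∂_2 − rank ∂_3 = (18 − 18) − 0 = 0, and there is no ∂_3, so H_2 = 0.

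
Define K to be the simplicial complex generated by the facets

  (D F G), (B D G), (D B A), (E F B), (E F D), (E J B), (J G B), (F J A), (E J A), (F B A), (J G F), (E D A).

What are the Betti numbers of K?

Take the total order A < B < D < E < F < G < J on the vertex set. Then K (dimension 2) consists of the simplices:

  0-simplices (7): A, B, D, E, F, G, J
  1-simplices (18): AB, AD, AE, AF, AJ, BD, BE, BF, BG, BJ, DE, DF, DG, EF, EJ, FG, FJ, GJ
  2-simplices (12): ABD, ABF, ADE, AEJ, AFJ, BDG, BEF, BEJ, BGJ, DEF, DFG, FGJ

Hence C_0 ≅ Z^7, C_1 ≅ Z^18, C_2 ≅ Z^12.

∂_1: C_1 → C_0 maps an edge to its endpoints' difference, ∂[p,q] = q − p. For instance
  ∂GJ = J − G.
The resulting 7×18 matrix has rank 6, and its Smith normal form has invariant factors (1,1,1,1,1,1).

The boundary map ∂_2: C_2 → C_1 acts by ∂[p,q,r] = [q,r] − [p,r] + [p,q]. For instance
  ∂BEJ = EJ − BJ + BE,
  ∂BDG = DG − BG + BD.
The resulting 18×12 matrix has rank 12, and its Smith normal form has invariant factors (1,1,1,1,1,1,1,1,1,1,1,2).

Now H_k = ker ∂_k / im ∂_{k+1}, so:

  H_0: rank C_0 − rank ∂_1 = 7 − 6 = 1, and the invariant factors of ∂_1 are all 1, so H_0 ≅ Z.
  H_1: rank ker ∂_1 − rank ∂_2 = (18 − 6) − 12 = 0, and ∂_2 has invariant factor 2 > 1, so H_1 ≅ Z/2.
  H_2: rank ker ∂_2 − rank ∂_3 = (12 − 12) − 0 = 0, and there is no ∂_3, so H_2 ≅ 0.

(K is a triangulation of the real projective plane RP^2.)

Hence the Betti numbers are b_0 = 1, b_1 = 0, b_2 = 0.

b_0 = 1, b_1 = 0, b_2 = 0.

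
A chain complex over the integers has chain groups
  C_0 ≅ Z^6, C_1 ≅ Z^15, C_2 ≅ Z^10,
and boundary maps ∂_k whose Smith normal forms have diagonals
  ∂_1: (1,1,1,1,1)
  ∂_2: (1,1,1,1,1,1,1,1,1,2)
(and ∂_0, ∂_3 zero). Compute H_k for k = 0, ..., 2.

H_0 = Z,  H_1 = Z/2,  H_2 = 0.

H_0: b_0 = 6 − 0 − 5 = 1; torsion from ∂_1 factors > 1: none. So H_0 = Z.
H_1: b_1 = 15 − 5 − 10 = 0; torsion from ∂_2 factors > 1: [2]. So H_1 = Z/2.
H_2: b_2 = 10 − 10 − 0 = 0; torsion from ∂_3 factors > 1: none. So H_2 = 0.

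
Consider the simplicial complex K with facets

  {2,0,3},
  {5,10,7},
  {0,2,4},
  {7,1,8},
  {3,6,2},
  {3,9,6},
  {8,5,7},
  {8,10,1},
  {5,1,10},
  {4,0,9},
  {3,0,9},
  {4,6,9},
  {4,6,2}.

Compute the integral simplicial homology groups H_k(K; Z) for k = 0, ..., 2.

Take the total order 0 < 1 < 2 < 3 < 4 < 5 < 6 < 7 < 8 < 9 < 10 on the vertex set. Then K (dimension 2) consists of the simplices:

  0-simplices (11): [0], [1], [2], [3], [4], [5], [6], [7], [8], [9], [10]
  1-simplices (22): [0,2], [0,3], [0,4], [0,9], [1,5], [1,7], [1,8], [1,10], [2,3], [2,4], [2,6], [3,6], [3,9], [4,6], [4,9], [5,7], [5,8], [5,10], [6,9], [7,8], [7,10], [8,10]
  2-simplices (13): [0,2,3], [0,2,4], [0,3,9], [0,4,9], [1,5,10], [1,7,8], [1,8,10], [2,3,6], [2,4,6], [3,6,9], [4,6,9], [5,7,8], [5,7,10]

giving chain groups C_0 ≅ Z^11, C_1 ≅ Z^22, C_2 ≅ Z^13.

∂_1: C_1 → C_0 is given by ∂[p,q] = [q] − [p].
The 11×22 boundary matrix has rank 9 and Smith normal form diag(1,1,1,1,1,1,1,1,1).

∂_2: C_2 → C_1 sends each 2-simplex [p,q,r] to [q,r] − [p,r] + [p,q]. For instance
  ∂[3,6,9] = [6,9] − [3,9] + [3,6],
  ∂[2,4,6] = [4,6] − [2,6] + [2,4].
The resulting 22×13 matrix has rank 12, and its Smith normal form has invariant factors (1,1,1,1,1,1,1,1,1,1,1,1).

Reading off H_k = ker ∂_k / im ∂_{k+1}:

  H_0: rank C_0 − rank ∂_1 = 11 − 9 = 2, and the invariant factors of ∂_1 are all 1, so H_0 = Z^2.
  H_1: rank ker ∂_1 − rank ∂_2 = (22 − 9) − 12 = 1, and the invariant factors of ∂_2 are all 1, so H_1 = Z.
  H_2: rank ker ∂_2 − rank ∂_3 = (13 − 12) − 0 = 1, and there is no ∂_3, so H_2 = Z.

As a check, the Euler characteristic is 11 − 22 + 13 = 2, which agrees with 2 − 1 + 1 = 2.
(K is a triangulation of the disjoint union of the 2-sphere S^2 and the Möbius band.)

H_0 ≅ Z^2,  H_1 ≅ Z,  H_2 ≅ Z.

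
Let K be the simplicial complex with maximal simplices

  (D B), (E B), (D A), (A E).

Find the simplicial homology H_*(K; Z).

Fix the vertex order A < B < D < E and write every simplex with vertices in increasing order. Then dim K = 1 and the simplices of K are:

  0-simplices (4): A, B, D, E
  1-simplices (4): AD, AE, BD, BE

so the chain groups are C_0 ≅ Z^4, C_1 ≅ Z^4.

The boundary map ∂_1: C_1 → C_0 maps an edge to its endpoints' difference, ∂[p,q] = q − p. For instance
  ∂AE = E − A.
The 4×4 boundary matrix has rank 3 and Smith normal form diag(1,1,1).

Computing H_k = (kernel of ∂_k) / (image of ∂_{k+1}):

  H_0: rank C_0 − rank ∂_1 = 4 − 3 = 1, and the invariant factors of ∂_1 are all 1, so H_0 ≅ Z.
  H_1: rank ker ∂_1 − rank ∂_2 = (4 − 3) − 0 = 1, and there is no ∂_2, so H_1 ≅ Z.

(K is a triangulation of the circle S^1.)

H_0 = Z,  H_1 = Z.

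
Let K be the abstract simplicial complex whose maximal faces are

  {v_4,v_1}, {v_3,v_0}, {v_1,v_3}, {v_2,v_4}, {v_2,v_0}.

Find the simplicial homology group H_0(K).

H_0 ≅ Z.

Order the vertices as v_0 < v_1 < v_2 < v_3 < v_4. Listing each simplex with vertices in this order, K has dimension 1 with simplices:

  0-simplices (5): [v_0], [v_1], [v_2], [v_3], [v_4]
  1-simplices (5): [v_0,v_2], [v_0,v_3], [v_1,v_3], [v_1,v_4], [v_2,v_4]

giving chain groups C_0 ≅ Z^5, C_1 ≅ Z^5.

The boundary map ∂_1: C_1 → C_0 is given by ∂[p,q] = [q] − [p].
This gives a 5×5 integer matrix of rank 4; reducing to Smith normal form yields diagonal entries (1,1,1,1).

Reading off H_k = ker ∂_k / im ∂_{k+1}:

  H_0: rank C_0 − rank ∂_1 = 5 − 4 = 1, and the invariant factors of ∂_1 are all 1, so H_0 = Z.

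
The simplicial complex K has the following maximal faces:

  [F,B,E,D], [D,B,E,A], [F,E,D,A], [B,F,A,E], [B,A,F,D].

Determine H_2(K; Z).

H_2 = 0.

Take the total order A < B < D < E < F on the vertex set. Then K (dimension 3) consists of the simplices:

  0-simplices (5): A, B, D, E, F
  1-simplices (10): AB, AD, AE, AF, BD, BE, BF, DE, DF, EF
  2-simplices (10): ABD, ABE, ABF, ADE, ADF, AEF, BDE, BDF, BEF, DEF
  3-simplices (5): ABDE, ABDF, ABEF, ADEF, BDEF

Hence C_0 ≅ Z^5, C_1 ≅ Z^10, C_2 ≅ Z^10, C_3 ≅ Z^5.

The boundary map ∂_1: C_1 → C_0 is given by ∂[p,q] = [q] − [p]. For instance
  ∂BD = D − B.
As a 5×10 matrix over Z this has rank 4, with invariant factors (1,1,1,1).

Boundary ∂_2: C_2 → C_1 sends each 2-simplex [p,q,r] to [q,r] − [p,r] + [p,q]. For instance
  ∂BEF = EF − BF + BE,
  ∂ADE = DE − AE + AD.
The 10×10 boundary matrix has rank 6 and Smith normal form diag(1,1,1,1,1,1).

Boundary ∂_3: C_3 → C_2 sends each 3-simplex σ to the alternating sum Σ_i (−1)^i (σ with its i-th vertex removed). For instance
  ∂ABEF = BEF − AEF + ABF − ABE,
  ∂BDEF = DEF − BEF + BDF − BDE.
The resulting 10×5 matrix has rank 4, and its Smith normal form has invariant factors (1,1,1,1).

Computing H_k = (kernel of ∂_k) / (image of ∂_{k+1}):

  H_2: rank ker ∂_2 − rank ∂_3 = (10 − 6) − 4 = 0, and the invariant factors of ∂_3 are all 1, so H_2 ≅ 0.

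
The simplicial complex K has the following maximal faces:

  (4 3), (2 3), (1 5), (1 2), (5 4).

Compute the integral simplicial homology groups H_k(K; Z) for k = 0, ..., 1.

H_0 ≅ Z,  H_1 ≅ Z.

Take the total order 1 < 2 < 3 < 4 < 5 on the vertex set. Then K (dimension 1) consists of the simplices:

  0-simplices (5): [1], [2], [3], [4], [5]
  1-simplices (5): [1,2], [1,5], [2,3], [3,4], [4,5]

Hence C_0 ≅ Z^5, C_1 ≅ Z^5.

∂_1: C_1 → C_0 is given by ∂[p,q] = [q] − [p]. For instance
  ∂[3,4] = [4] − [3].
The resulting 5×5 matrix has rank 4, and its Smith normal form has invariant factors (1,1,1,1).

From H_k ≅ ker(∂_k) / im(∂_{k+1}) we obtain:

  H_0: rank C_0 − rank ∂_1 = 5 − 4 = 1, and the invariant factors of ∂_1 are all 1, so H_0 ≅ Z.
  H_1: rank ker ∂_1 − rank ∂_2 = (5 − 4) − 0 = 1, and there is no ∂_2, so H_1 ≅ Z.

As a check, the Euler characteristic is 5 − 5 = 0, which agrees with 1 − 1 = 0.
(K is a triangulation of the circle S^1.)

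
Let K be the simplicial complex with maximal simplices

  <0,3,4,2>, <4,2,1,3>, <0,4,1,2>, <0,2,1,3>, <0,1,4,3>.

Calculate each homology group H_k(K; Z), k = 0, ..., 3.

Order the vertices as 0 < 1 < 2 < 3 < 4. Listing each simplex with vertices in this order, K has dimension 3 with simplices:

  0-simplices (5): [0], [1], [2], [3], [4]
  1-simplices (10): [0,1], [0,2], [0,3], [0,4], [1,2], [1,3], [1,4], [2,3], [2,4], [3,4]
  2-simplices (10): [0,1,2], [0,1,3], [0,1,4], [0,2,3], [0,2,4], [0,3,4], [1,2,3], [1,2,4], [1,3,4], [2,3,4]
  3-simplices (5): [0,1,2,3], [0,1,2,4], [0,1,3,4], [0,2,3,4], [1,2,3,4]

Hence C_0 ≅ Z^5, C_1 ≅ Z^10, C_2 ≅ Z^10, C_3 ≅ Z^5.

Boundary ∂_1: C_1 → C_0 sends each edge [p,q] (with p < q) to q − p. For instance
  ∂[0,1] = [1] − [0].
This gives a 5×10 integer matrix of rank 4; reducing to Smith normal form yields diagonal entries (1,1,1,1).

∂_2: C_2 → C_1 sends each 2-simplex [p,q,r] to [q,r] − [p,r] + [p,q]. For instance
  ∂[0,3,4] = [3,4] − [0,4] + [0,3],
  ∂[2,3,4] = [3,4] − [2,4] + [2,3].
The 10×10 boundary matrix has rank 6 and Smith normal form diag(1,1,1,1,1,1).

The boundary map ∂_3: C_3 → C_2 sends each 3-simplex σ to the alternating sum Σ_i (−1)^i (σ with its i-th vertex removed). For instance
  ∂[0,1,3,4] = [1,3,4] − [0,3,4] + [0,1,4] − [0,1,3],
  ∂[0,1,2,3] = [1,2,3] − [0,2,3] + [0,1,3] − [0,1,2].
The 10×5 boundary matrix has rank 4 and Smith normal form diag(1,1,1,1).

Reading off H_k = ker ∂_k / im ∂_{k+1}:

  H_0: rank C_0 − rank ∂_1 = 5 − 4 = 1, and the invariant factors of ∂_1 are all 1, so H_0 = Z.
  H_1: rank ker ∂_1 − rank ∂_2 = (10 − 4) − 6 = 0, and the invariant factors of ∂_2 are all 1, so H_1 = 0.
  H_2: rank ker ∂_2 − rank ∂_3 = (10 − 6) − 4 = 0, and the invariant factors of ∂_3 are all 1, so H_2 = 0.
  H_3: rank ker ∂_3 − rank ∂_4 = (5 − 4) − 0 = 1, and there is no ∂_4, so H_3 = Z.

(K is a triangulation of the 3-sphere S^3.)

H_0 ≅ Z,  H_1 = 0,  H_2 = 0,  H_3 ≅ Z.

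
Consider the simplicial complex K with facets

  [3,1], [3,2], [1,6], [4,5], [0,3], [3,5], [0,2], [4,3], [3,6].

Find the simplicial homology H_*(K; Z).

K has 7 vertices, 9 edges.
rank ∂_0 = 0, rank ∂_1 = 6 ⇒ b_0 = 7 − 0 − 6 = 1; all invariant factors of ∂_1 are 1 so no torsion. So H_0 ≅ Z.
rank ∂_1 = 6, rank ∂_2 = 0 ⇒ b_1 = 9 − 6 − 0 = 3. So H_1 ≅ Z^3.

H_0 ≅ Z,  H_1 ≅ Z^3.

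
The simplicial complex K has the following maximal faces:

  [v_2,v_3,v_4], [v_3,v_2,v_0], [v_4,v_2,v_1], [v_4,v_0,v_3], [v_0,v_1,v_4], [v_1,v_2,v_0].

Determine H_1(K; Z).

H_1 = 0.

Take the total order v_0 < v_1 < v_2 < v_3 < v_4 on the vertex set. Then K (dimension 2) consists of the simplices:

  0-simplices (5): [v_0], [v_1], [v_2], [v_3], [v_4]
  1-simplices (9): [v_0,v_1], [v_0,v_2], [v_0,v_3], [v_0,v_4], [v_1,v_2], [v_1,v_4], [v_2,v_3], [v_2,v_4], [v_3,v_4]
  2-simplices (6): [v_0,v_1,v_2], [v_0,v_1,v_4], [v_0,v_2,v_3], [v_0,v_3,v_4], [v_1,v_2,v_4], [v_2,v_3,v_4]

Hence C_0 ≅ Z^5, C_1 ≅ Z^9, C_2 ≅ Z^6.

Boundary ∂_1: C_1 → C_0 sends each edge [p,q] (with p < q) to q − p.
The 5×9 boundary matrix has rank 4 and Smith normal form diag(1,1,1,1).

The boundary map ∂_2: C_2 → C_1 sends each 2-simplex [p,q,r] to [q,r] − [p,r] + [p,q]. For instance
  ∂[v_0,v_3,v_4] = [v_3,v_4] − [v_0,v_4] + [v_0,v_3],
  ∂[v_0,v_1,v_4] = [v_1,v_4] − [v_0,v_4] + [v_0,v_1].
As a 9×6 matrix over Z this has rank 5, with invariant factors (1,1,1,1,1).

From H_k ≅ ker(∂_k) / im(∂_{k+1}) we obtain:

  H_1: rank ker ∂_1 − rank ∂_2 = (9 − 4) − 5 = 0, and the invariant factors of ∂_2 are all 1, so H_1 ≅ 0.

(K is a triangulation of the 2-sphere S^2.)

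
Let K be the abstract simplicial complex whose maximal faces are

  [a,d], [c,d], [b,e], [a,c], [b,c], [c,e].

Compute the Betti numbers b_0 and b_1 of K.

b_0 = 1, b_1 = 2.

We work with the vertex ordering a < b < c < d < e. The simplices of K, each written with vertices in increasing order, are:

  0-simplices (5): a, b, c, d, e
  1-simplices (6): ac, ad, bc, be, cd, ce

so the chain groups are C_0 ≅ Z^5, C_1 ≅ Z^6.

Boundary ∂_1: C_1 → C_0 sends each edge [p,q] (with p < q) to q − p. For instance
  ∂cd = d − c.
This gives a 5×6 integer matrix of rank 4; reducing to Smith normal form yields diagonal entries (1,1,1,1).

From H_k ≅ ker(∂_k) / im(∂_{k+1}) we obtain:

  H_0: rank C_0 − rank ∂_1 = 5 − 4 = 1, and the invariant factors of ∂_1 are all 1, so H_0 = Z.
  H_1: rank ker ∂_1 − rank ∂_2 = (6 − 4) − 0 = 2, and there is no ∂_2, so H_1 = Z^2.

Hence the Betti numbers are b_0 = 1, b_1 = 2.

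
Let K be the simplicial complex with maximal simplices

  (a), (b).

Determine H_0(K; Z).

We work with the vertex ordering a < b. The simplices of K, each written with vertices in increasing order, are:

  0-simplices (2): a, b

so the chain groups are C_0 ≅ Z^2.

Reading off H_k = ker ∂_k / im ∂_{k+1}:

  H_0: rank C_0 − rank ∂_1 = 2 − 0 = 2, and there is no ∂_1, so H_0 ≅ Z^2.

(K is a triangulation of a set of 2 points.)

H_0 = Z^2.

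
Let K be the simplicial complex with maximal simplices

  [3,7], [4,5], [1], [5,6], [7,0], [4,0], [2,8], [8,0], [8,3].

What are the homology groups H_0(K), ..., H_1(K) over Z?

We work with the vertex ordering 0 < 1 < 2 < 3 < 4 < 5 < 6 < 7 < 8. The simplices of K, each written with vertices in increasing order, are:

  0-simplices (9): [0], [1], [2], [3], [4], [5], [6], [7], [8]
  1-simplices (8): [0,4], [0,7], [0,8], [2,8], [3,7], [3,8], [4,5], [5,6]

Hence C_0 ≅ Z^9, C_1 ≅ Z^8.

Boundary ∂_1: C_1 → C_0 sends each edge [p,q] (with p < q) to q − p.
This gives a 9×8 integer matrix of rank 7; reducing to Smith normal form yields diagonal entries (1,1,1,1,1,1,1).

Now H_k = ker ∂_k / im ∂_{k+1}, so:

  H_0: rank C_0 − rank ∂_1 = 9 − 7 = 2, and the invariant factors of ∂_1 are all 1, so H_0 = Z^2.
  H_1: rank ker ∂_1 − rank ∂_2 = (8 − 7) − 0 = 1, and there is no ∂_2, so H_1 = Z.

As a check, the Euler characteristic is 9 − 8 = 1, which agrees with 2 − 1 = 1.

H_0 ≅ Z^2,  H_1 ≅ Z.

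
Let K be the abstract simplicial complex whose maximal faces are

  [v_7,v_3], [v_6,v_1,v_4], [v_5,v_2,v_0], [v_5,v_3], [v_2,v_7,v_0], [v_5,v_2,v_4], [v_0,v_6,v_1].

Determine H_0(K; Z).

H_0 = Z.

Fix the vertex order v_0 < v_1 < v_2 < v_3 < v_4 < v_5 < v_6 < v_7 and write every simplex with vertices in increasing order. Then dim K = 2 and the simplices of K are:

  0-simplices (8): [v_0], [v_1], [v_2], [v_3], [v_4], [v_5], [v_6], [v_7]
  1-simplices (14): [v_0,v_1], [v_0,v_2], [v_0,v_5], [v_0,v_6], [v_0,v_7], [v_1,v_4], [v_1,v_6], [v_2,v_4], [v_2,v_5], [v_2,v_7], [v_3,v_5], [v_3,v_7], [v_4,v_5], [v_4,v_6]
  2-simplices (5): [v_0,v_1,v_6], [v_0,v_2,v_5], [v_0,v_2,v_7], [v_1,v_4,v_6], [v_2,v_4,v_5]

giving chain groups C_0 ≅ Z^8, C_1 ≅ Z^14, C_2 ≅ Z^5.

The boundary map ∂_1: C_1 → C_0 is given by ∂[p,q] = [q] − [p]. For instance
  ∂[v_4,v_6] = [v_6] − [v_4].
The resulting 8×14 matrix has rank 7, and its Smith normal form has invariant factors (1,1,1,1,1,1,1).

The boundary map ∂_2: C_2 → C_1 maps a triangle to the signed sum of its edges. For instance
  ∂[v_0,v_1,v_6] = [v_1,v_6] − [v_0,v_6] + [v_0,v_1],
  ∂[v_1,v_4,v_6] = [v_4,v_6] − [v_1,v_6] + [v_1,v_4].
The 14×5 boundary matrix has rank 5 and Smith normal form diag(1,1,1,1,1).

Now H_k = ker ∂_k / im ∂_{k+1}, so:

  H_0: rank C_0 − rank ∂_1 = 8 − 7 = 1, and the invariant factors of ∂_1 are all 1, so H_0 = Z.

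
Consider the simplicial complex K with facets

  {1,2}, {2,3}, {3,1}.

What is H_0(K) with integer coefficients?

H_0 = Z.

Fix the vertex order 1 < 2 < 3 and write every simplex with vertices in increasing order. Then dim K = 1 and the simplices of K are:

  0-simplices (3): [1], [2], [3]
  1-simplices (3): [1,2], [1,3], [2,3]

giving chain groups C_0 ≅ Z^3, C_1 ≅ Z^3.

Boundary ∂_1: C_1 → C_0 maps an edge to its endpoints' difference, ∂[p,q] = q − p. For instance
  ∂[1,3] = [3] − [1].
As a 3×3 matrix over Z this has rank 2, with invariant factors (1,1).

Reading off H_k = ker ∂_k / im ∂_{k+1}:

  H_0: rank C_0 − rank ∂_1 = 3 − 2 = 1, and the invariant factors of ∂_1 are all 1, so H_0 ≅ Z.

(K is a triangulation of the circle S^1.)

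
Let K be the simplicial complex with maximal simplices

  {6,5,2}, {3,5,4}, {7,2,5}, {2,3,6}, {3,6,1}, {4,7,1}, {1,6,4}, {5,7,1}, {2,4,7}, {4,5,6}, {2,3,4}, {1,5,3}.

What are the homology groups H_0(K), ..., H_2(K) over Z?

H_0 ≅ Z,  H_1 ≅ Z/2,  H_2 = 0.

We work with the vertex ordering 1 < 2 < 3 < 4 < 5 < 6 < 7. The simplices of K, each written with vertices in increasing order, are:

  0-simplices (7): [1], [2], [3], [4], [5], [6], [7]
  1-simplices (18): [1,3], [1,4], [1,5], [1,6], [1,7], [2,3], [2,4], [2,5], [2,6], [2,7], [3,4], [3,5], [3,6], [4,5], [4,6], [4,7], [5,6], [5,7]
  2-simplices (12): [1,3,5], [1,3,6], [1,4,6], [1,4,7], [1,5,7], [2,3,4], [2,3,6], [2,4,7], [2,5,6], [2,5,7], [3,4,5], [4,5,6]

Hence C_0 ≅ Z^7, C_1 ≅ Z^18, C_2 ≅ Z^12.

∂_1: C_1 → C_0 maps an edge to its endpoints' difference, ∂[p,q] = q − p. For instance
  ∂[4,6] = [6] − [4].
As a 7×18 matrix over Z this has rank 6, with invariant factors (1,1,1,1,1,1).

The boundary map ∂_2: C_2 → C_1 maps a triangle to the signed sum of its edges. For instance
  ∂[2,3,6] = [3,6] − [2,6] + [2,3],
  ∂[3,4,5] = [4,5] − [3,5] + [3,4].
As a 18×12 matrix over Z this has rank 12, with invariant factors (1,1,1,1,1,1,1,1,1,1,1,2).

Now H_k = ker ∂_k / im ∂_{k+1}, so:

  H_0: rank C_0 − rank ∂_1 = 7 − 6 = 1, and the invariant factors of ∂_1 are all 1, so H_0 = Z.
  H_1: rank ker ∂_1 − rank ∂_2 = (18 − 6) − 12 = 0, and ∂_2 has invariant factor 2 > 1, so H_1 = Z/2.
  H_2: rank ker ∂_2 − rank ∂_3 = (12 − 12) − 0 = 0, and there is no ∂_3, so H_2 = 0.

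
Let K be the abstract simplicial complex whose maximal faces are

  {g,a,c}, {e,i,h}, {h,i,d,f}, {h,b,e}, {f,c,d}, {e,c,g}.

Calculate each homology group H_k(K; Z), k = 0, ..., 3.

H_0 ≅ Z,  H_1 ≅ Z,  H_2 = 0,  H_3 = 0.

Fix the vertex order a < b < c < d < e < f < g < h < i and write every simplex with vertices in increasing order. Then dim K = 3 and the simplices of K are:

  0-simplices (9): a, b, c, d, e, f, g, h, i
  1-simplices (17): ac, ag, be, bh, cd, ce, cf, cg, df, dh, di, eg, eh, ei, fh, fi, hi
  2-simplices (9): acg, beh, cdf, ceg, dfh, dfi, dhi, ehi, fhi
  3-simplices (1): dfhi

giving chain groups C_0 ≅ Z^9, C_1 ≅ Z^17, C_2 ≅ Z^9, C_3 ≅ Z^1.

Boundary ∂_1: C_1 → C_0 maps an edge to its endpoints' difference, ∂[p,q] = q − p. For instance
  ∂fi = i − f.
The resulting 9×17 matrix has rank 8, and its Smith normal form has invariant factors (1,1,1,1,1,1,1,1).

∂_2: C_2 → C_1 acts by ∂[p,q,r] = [q,r] − [p,r] + [p,q]. For instance
  ∂ehi = hi − ei + eh,
  ∂dfh = fh − dh + df.
The 17×9 boundary matrix has rank 8 and Smith normal form diag(1,1,1,1,1,1,1,1).

∂_3: C_3 → C_2 sends each 3-simplex σ to the alternating sum Σ_i (−1)^i (σ with its i-th vertex removed). For instance
  ∂dfhi = fhi − dhi + dfi − dfh.
The 9×1 boundary matrix has rank 1 and Smith normal form diag(1).

Computing H_k = (kernel of ∂_k) / (image of ∂_{k+1}):

  H_0: rank C_0 − rank ∂_1 = 9 − 8 = 1, and the invariant factors of ∂_1 are all 1, so H_0 ≅ Z.
  H_1: rank ker ∂_1 − rank ∂_2 = (17 − 8) − 8 = 1, and the invariant factors of ∂_2 are all 1, so H_1 ≅ Z.
  H_2: rank ker ∂_2 − rank ∂_3 = (9 − 8) − 1 = 0, and the invariant factors of ∂_3 are all 1, so H_2 ≅ 0.
  H_3: rank ker ∂_3 − rank ∂_4 = (1 − 1) − 0 = 0, and there is no ∂_4, so H_3 ≅ 0.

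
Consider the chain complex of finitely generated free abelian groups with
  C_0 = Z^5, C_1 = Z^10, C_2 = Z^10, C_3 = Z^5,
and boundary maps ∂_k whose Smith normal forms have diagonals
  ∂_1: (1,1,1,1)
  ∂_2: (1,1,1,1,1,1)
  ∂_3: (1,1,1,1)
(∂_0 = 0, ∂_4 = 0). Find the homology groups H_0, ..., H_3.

H_0 ≅ Z,  H_1 = 0,  H_2 = 0,  H_3 ≅ Z.

H_0: b_0 = 5 − 0 − 4 = 1; torsion from ∂_1 factors > 1: none. So H_0 ≅ Z.
H_1: b_1 = 10 − 4 − 6 = 0; torsion from ∂_2 factors > 1: none. So H_1 ≅ 0.
H_2: b_2 = 10 − 6 − 4 = 0; torsion from ∂_3 factors > 1: none. So H_2 ≅ 0.
H_3: b_3 = 5 − 4 − 0 = 1; torsion from ∂_4 factors > 1: none. So H_3 ≅ Z.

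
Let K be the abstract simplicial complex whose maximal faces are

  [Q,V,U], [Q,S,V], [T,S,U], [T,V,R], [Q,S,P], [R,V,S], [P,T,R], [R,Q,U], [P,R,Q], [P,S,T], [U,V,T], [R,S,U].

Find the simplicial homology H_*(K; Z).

H_0 ≅ Z,  H_1 ≅ Z/2,  H_2 = 0.

Order the vertices as P < Q < R < S < T < U < V. Listing each simplex with vertices in this order, K has dimension 2 with simplices:

  0-simplices (7): P, Q, R, S, T, U, V
  1-simplices (18): PQ, PR, PS, PT, QR, QS, QU, QV, RS, RT, RU, RV, ST, SU, SV, TU, TV, UV
  2-simplices (12): PQR, PQS, PRT, PST, QRU, QSV, QUV, RSU, RSV, RTV, STU, TUV

giving chain groups C_0 ≅ Z^7, C_1 ≅ Z^18, C_2 ≅ Z^12.

∂_1: C_1 → C_0 is given by ∂[p,q] = [q] − [p].
This gives a 7×18 integer matrix of rank 6; reducing to Smith normal form yields diagonal entries (1,1,1,1,1,1).

∂_2: C_2 → C_1 sends each 2-simplex [p,q,r] to [q,r] − [p,r] + [p,q]. For instance
  ∂PRT = RT − PT + PR,
  ∂PQR = QR − PR + PQ.
As a 18×12 matrix over Z this has rank 12, with invariant factors (1,1,1,1,1,1,1,1,1,1,1,2).

Computing H_k = (kernel of ∂_k) / (image of ∂_{k+1}):

  H_0: rank C_0 − rank ∂_1 = 7 − 6 = 1, and the invariant factors of ∂_1 are all 1, so H_0 = Z.
  H_1: rank ker ∂_1 − rank ∂_2 = (18 − 6) − 12 = 0, and ∂_2 has invariant factor 2 > 1, so H_1 = Z/2.
  H_2: rank ker ∂_2 − rank ∂_3 = (12 − 12) − 0 = 0, and there is no ∂_3, so H_2 = 0.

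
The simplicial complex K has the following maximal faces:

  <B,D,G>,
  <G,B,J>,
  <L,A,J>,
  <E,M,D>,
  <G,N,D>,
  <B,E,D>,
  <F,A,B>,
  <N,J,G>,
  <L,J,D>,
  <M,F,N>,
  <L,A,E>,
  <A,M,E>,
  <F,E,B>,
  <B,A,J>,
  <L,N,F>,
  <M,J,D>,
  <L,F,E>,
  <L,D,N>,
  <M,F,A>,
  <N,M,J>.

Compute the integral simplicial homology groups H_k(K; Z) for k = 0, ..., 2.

K has 10 vertices, 30 edges, 20 triangles.
rank ∂_0 = 0, rank ∂_1 = 9 ⇒ b_0 = 10 − 0 − 9 = 1; all invariant factors of ∂_1 are 1 so no torsion. So H_0 = Z.
rank ∂_1 = 9, rank ∂_2 = 20 ⇒ b_1 = 30 − 9 − 20 = 1; ∂_2 has invariant factor(s) [2] giving torsion. So H_1 = Z ⊕ Z_2.
rank ∂_2 = 20, rank ∂_3 = 0 ⇒ b_2 = 20 − 20 − 0 = 0. So H_2 = 0.

H_0 ≅ Z,  H_1 ≅ Z ⊕ Z_2,  H_2 = 0.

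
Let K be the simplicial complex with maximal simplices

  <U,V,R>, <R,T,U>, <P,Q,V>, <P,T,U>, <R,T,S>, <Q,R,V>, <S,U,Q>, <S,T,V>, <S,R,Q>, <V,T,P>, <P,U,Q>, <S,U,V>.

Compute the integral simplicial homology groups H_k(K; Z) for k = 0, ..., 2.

Fix the vertex order P < Q < R < S < T < U < V and write every simplex with vertices in increasing order. Then dim K = 2 and the simplices of K are:

  0-simplices (7): P, Q, R, S, T, U, V
  1-simplices (18): PQ, PT, PU, PV, QR, QS, QU, QV, RS, RT, RU, RV, ST, SU, SV, TU, TV, UV
  2-simplices (12): PQU, PQV, PTU, PTV, QRS, QRV, QSU, RST, RTU, RUV, STV, SUV

giving chain groups C_0 ≅ Z^7, C_1 ≅ Z^18, C_2 ≅ Z^12.

The boundary map ∂_1: C_1 → C_0 maps an edge to its endpoints' difference, ∂[p,q] = q − p. For instance
  ∂PQ = Q − P.
The resulting 7×18 matrix has rank 6, and its Smith normal form has invariant factors (1,1,1,1,1,1).

The boundary map ∂_2: C_2 → C_1 sends each 2-simplex [p,q,r] to [q,r] − [p,r] + [p,q]. For instance
  ∂PTV = TV − PV + PT,
  ∂RST = ST − RT + RS.
The resulting 18×12 matrix has rank 12, and its Smith normal form has invariant factors (1,1,1,1,1,1,1,1,1,1,1,2).

Reading off H_k = ker ∂_k / im ∂_{k+1}:

  H_0: rank C_0 − rank ∂_1 = 7 − 6 = 1, and the invariant factors of ∂_1 are all 1, so H_0 = Z.
  H_1: rank ker ∂_1 − rank ∂_2 = (18 − 6) − 12 = 0, and ∂_2 has invariant factor 2 > 1, so H_1 = Z/2.
  H_2: rank ker ∂_2 − rank ∂_3 = (12 − 12) − 0 = 0, and there is no ∂_3, so H_2 = 0.

H_0 ≅ Z,  H_1 ≅ Z/2,  H_2 = 0.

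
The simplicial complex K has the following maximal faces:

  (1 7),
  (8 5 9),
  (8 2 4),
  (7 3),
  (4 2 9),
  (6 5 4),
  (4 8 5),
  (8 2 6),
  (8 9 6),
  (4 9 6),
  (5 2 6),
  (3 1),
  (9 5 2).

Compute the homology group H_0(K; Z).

H_0 ≅ Z^2.

Fix the vertex order 1 < 2 < 3 < 4 < 5 < 6 < 7 < 8 < 9 and write every simplex with vertices in increasing order. Then dim K = 2 and the simplices of K are:

  0-simplices (9): [1], [2], [3], [4], [5], [6], [7], [8], [9]
  1-simplices (18): [1,3], [1,7], [2,4], [2,5], [2,6], [2,8], [2,9], [3,7], [4,5], [4,6], [4,8], [4,9], [5,6], [5,8], [5,9], [6,8], [6,9], [8,9]
  2-simplices (10): [2,4,8], [2,4,9], [2,5,6], [2,5,9], [2,6,8], [4,5,6], [4,5,8], [4,6,9], [5,8,9], [6,8,9]

giving chain groups C_0 ≅ Z^9, C_1 ≅ Z^18, C_2 ≅ Z^10.

The boundary map ∂_1: C_1 → C_0 maps an edge to its endpoints' difference, ∂[p,q] = q − p. For instance
  ∂[2,5] = [5] − [2].
This gives a 9×18 integer matrix of rank 7; reducing to Smith normal form yields diagonal entries (1,1,1,1,1,1,1).

Boundary ∂_2: C_2 → C_1 sends each 2-simplex [p,q,r] to [q,r] − [p,r] + [p,q]. For instance
  ∂[2,4,9] = [4,9] − [2,9] + [2,4],
  ∂[6,8,9] = [8,9] − [6,9] + [6,8].
As a 18×10 matrix over Z this has rank 10, with invariant factors (1,1,1,1,1,1,1,1,1,2).

Computing H_k = (kernel of ∂_k) / (image of ∂_{k+1}):

  H_0: rank C_0 − rank ∂_1 = 9 − 7 = 2, and the invariant factors of ∂_1 are all 1, so H_0 = Z^2.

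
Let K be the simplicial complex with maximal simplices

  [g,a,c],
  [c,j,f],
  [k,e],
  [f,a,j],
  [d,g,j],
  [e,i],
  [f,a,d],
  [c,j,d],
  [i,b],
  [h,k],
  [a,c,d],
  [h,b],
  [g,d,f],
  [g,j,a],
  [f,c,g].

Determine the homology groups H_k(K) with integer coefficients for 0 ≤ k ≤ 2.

We work with the vertex ordering a < b < c < d < e < f < g < h < i < j < k. The simplices of K, each written with vertices in increasing order, are:

  0-simplices (11): a, b, c, d, e, f, g, h, i, j, k
  1-simplices (20): ac, ad, af, ag, aj, bh, bi, cd, cf, cg, cj, df, dg, dj, ei, ek, fg, fj, gj, hk
  2-simplices (10): acd, acg, adf, afj, agj, cdj, cfg, cfj, dfg, dgj

Hence C_0 ≅ Z^11, C_1 ≅ Z^20, C_2 ≅ Z^10.

∂_1: C_1 → C_0 sends each edge [p,q] (with p < q) to q − p. For instance
  ∂ad = d − a.
This gives a 11×20 integer matrix of rank 9; reducing to Smith normal form yields diagonal entries (1,1,1,1,1,1,1,1,1).

∂_2: C_2 → C_1 sends each 2-simplex [p,q,r] to [q,r] − [p,r] + [p,q]. For instance
  ∂cdj = dj − cj + cd,
  ∂cfg = fg − cg + cf.
As a 20×10 matrix over Z this has rank 10, with invariant factors (1,1,1,1,1,1,1,1,1,2).

Computing H_k = (kernel of ∂_k) / (image of ∂_{k+1}):

  H_0: rank C_0 − rank ∂_1 = 11 − 9 = 2, and the invariant factors of ∂_1 are all 1, so H_0 = Z^2.
  H_1: rank ker ∂_1 − rank ∂_2 = (20 − 9) − 10 = 1, and ∂_2 has invariant factor 2 > 1, so H_1 = Z ⊕ Z_2.
  H_2: rank ker ∂_2 − rank ∂_3 = (10 − 10) − 0 = 0, and there is no ∂_3, so H_2 = 0.

(K is a triangulation of the disjoint union of the real projective plane RP^2 and the circle S^1.)

H_0 ≅ Z^2,  H_1 ≅ Z ⊕ Z_2,  H_2 = 0.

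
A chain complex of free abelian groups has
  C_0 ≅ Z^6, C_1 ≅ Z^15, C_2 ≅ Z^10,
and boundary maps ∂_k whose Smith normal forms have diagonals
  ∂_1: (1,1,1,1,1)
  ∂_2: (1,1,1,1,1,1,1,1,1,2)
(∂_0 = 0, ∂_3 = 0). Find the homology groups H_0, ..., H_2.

H_0 = Z,  H_1 = Z/2,  H_2 = 0.

H_0: b_0 = 6 − 0 − 5 = 1; torsion from ∂_1 factors > 1: none. So H_0 = Z.
H_1: b_1 = 15 − 5 − 10 = 0; torsion from ∂_2 factors > 1: [2]. So H_1 = Z/2.
H_2: b_2 = 10 − 10 − 0 = 0; torsion from ∂_3 factors > 1: none. So H_2 = 0.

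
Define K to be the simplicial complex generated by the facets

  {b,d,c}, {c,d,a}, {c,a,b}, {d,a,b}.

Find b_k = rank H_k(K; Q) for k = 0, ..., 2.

b_0 = 1, b_1 = 0, b_2 = 1.

Fix the vertex order a < b < c < d and write every simplex with vertices in increasing order. Then dim K = 2 and the simplices of K are:

  0-simplices (4): a, b, c, d
  1-simplices (6): ab, ac, ad, bc, bd, cd
  2-simplices (4): abc, abd, acd, bcd

so the chain groups are C_0 ≅ Z^4, C_1 ≅ Z^6, C_2 ≅ Z^4.

Boundary ∂_1: C_1 → C_0 is given by ∂[p,q] = [q] − [p]. For instance
  ∂ac = c − a.
The 4×6 boundary matrix has rank 3 and Smith normal form diag(1,1,1).

The boundary map ∂_2: C_2 → C_1 acts by ∂[p,q,r] = [q,r] − [p,r] + [p,q]. For instance
  ∂abd = bd − ad + ab,
  ∂bcd = cd − bd + bc.
The resulting 6×4 matrix has rank 3, and its Smith normal form has invariant factors (1,1,1).

Now H_k = ker ∂_k / im ∂_{k+1}, so:

  H_0: rank C_0 − rank ∂_1 = 4 − 3 = 1, and the invariant factors of ∂_1 are all 1, so H_0 = Z.
  H_1: rank ker ∂_1 − rank ∂_2 = (6 − 3) − 3 = 0, and the invariant factors of ∂_2 are all 1, so H_1 = 0.
  H_2: rank ker ∂_2 − rank ∂_3 = (4 − 3) − 0 = 1, and there is no ∂_3, so H_2 = Z.

Hence the Betti numbers are b_0 = 1, b_1 = 0, b_2 = 1.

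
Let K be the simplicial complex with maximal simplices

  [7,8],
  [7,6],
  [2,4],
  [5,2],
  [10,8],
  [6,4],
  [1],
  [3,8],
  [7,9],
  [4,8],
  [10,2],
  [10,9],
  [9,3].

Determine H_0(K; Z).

Take the total order 1 < 2 < 3 < 4 < 5 < 6 < 7 < 8 < 9 < 10 on the vertex set. Then K (dimension 1) consists of the simplices:

  0-simplices (10): [1], [2], [3], [4], [5], [6], [7], [8], [9], [10]
  1-simplices (12): [2,4], [2,5], [2,10], [3,8], [3,9], [4,6], [4,8], [6,7], [7,8], [7,9], [8,10], [9,10]

giving chain groups C_0 ≅ Z^10, C_1 ≅ Z^12.

∂_1: C_1 → C_0 maps an edge to its endpoints' difference, ∂[p,q] = q − p.
As a 10×12 matrix over Z this has rank 8, with invariant factors (1,1,1,1,1,1,1,1).

Computing H_k = (kernel of ∂_k) / (image of ∂_{k+1}):

  H_0: rank C_0 − rank ∂_1 = 10 − 8 = 2, and the invariant factors of ∂_1 are all 1, so H_0 = Z^2.

H_0 ≅ Z^2.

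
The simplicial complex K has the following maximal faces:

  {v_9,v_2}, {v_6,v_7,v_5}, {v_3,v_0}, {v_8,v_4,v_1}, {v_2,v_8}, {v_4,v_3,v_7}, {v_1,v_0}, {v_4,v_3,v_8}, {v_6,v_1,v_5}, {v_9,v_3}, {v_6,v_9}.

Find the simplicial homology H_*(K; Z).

H_0 = Z,  H_1 = Z^4,  H_2 = 0.

Take the total order v_0 < v_1 < v_2 < v_3 < v_4 < v_5 < v_6 < v_7 < v_8 < v_9 on the vertex set. Then K (dimension 2) consists of the simplices:

  0-simplices (10): [v_0], [v_1], [v_2], [v_3], [v_4], [v_5], [v_6], [v_7], [v_8], [v_9]
  1-simplices (18): (18 of them)
  2-simplices (5): [v_1,v_4,v_8], [v_1,v_5,v_6], [v_3,v_4,v_7], [v_3,v_4,v_8], [v_5,v_6,v_7]

giving chain groups C_0 ≅ Z^10, C_1 ≅ Z^18, C_2 ≅ Z^5.

The boundary map ∂_1: C_1 → C_0 is given by ∂[p,q] = [q] − [p]. For instance
  ∂[v_1,v_8] = [v_8] − [v_1].
As a 10×18 matrix over Z this has rank 9, with invariant factors (1,1,1,1,1,1,1,1,1).

Boundary ∂_2: C_2 → C_1 sends each 2-simplex [p,q,r] to [q,r] − [p,r] + [p,q]. For instance
  ∂[v_3,v_4,v_7] = [v_4,v_7] − [v_3,v_7] + [v_3,v_4],
  ∂[v_5,v_6,v_7] = [v_6,v_7] − [v_5,v_7] + [v_5,v_6].
As a 18×5 matrix over Z this has rank 5, with invariant factors (1,1,1,1,1).

Now H_k = ker ∂_k / im ∂_{k+1}, so:

  H_0: rank C_0 − rank ∂_1 = 10 − 9 = 1, and the invariant factors of ∂_1 are all 1, so H_0 ≅ Z.
  H_1: rank ker ∂_1 − rank ∂_2 = (18 − 9) − 5 = 4, and the invariant factors of ∂_2 are all 1, so H_1 ≅ Z^4.
  H_2: rank ker ∂_2 − rank ∂_3 = (5 − 5) − 0 = 0, and there is no ∂_3, so H_2 ≅ 0.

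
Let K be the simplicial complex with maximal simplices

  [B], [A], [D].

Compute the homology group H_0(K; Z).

K has 3 vertices.
rank ∂_0 = 0, rank ∂_1 = 0 ⇒ b_0 = 3 − 0 − 0 = 3. So H_0 ≅ Z^3.

H_0 = Z^3.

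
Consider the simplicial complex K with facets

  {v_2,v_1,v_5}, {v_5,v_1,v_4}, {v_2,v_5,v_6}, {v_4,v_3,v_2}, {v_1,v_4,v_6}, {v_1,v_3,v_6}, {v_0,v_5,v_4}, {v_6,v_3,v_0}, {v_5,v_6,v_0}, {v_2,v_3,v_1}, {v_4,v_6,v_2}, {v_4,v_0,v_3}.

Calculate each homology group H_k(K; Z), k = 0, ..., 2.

Fix the vertex order v_0 < v_1 < v_2 < v_3 < v_4 < v_5 < v_6 and write every simplex with vertices in increasing order. Then dim K = 2 and the simplices of K are:

  0-simplices (7): [v_0], [v_1], [v_2], [v_3], [v_4], [v_5], [v_6]
  1-simplices (18): (18 of them)
  2-simplices (12): (12 of them)

so the chain groups are C_0 ≅ Z^7, C_1 ≅ Z^18, C_2 ≅ Z^12.

∂_1: C_1 → C_0 maps an edge to its endpoints' difference, ∂[p,q] = q − p. For instance
  ∂[v_3,v_6] = [v_6] − [v_3].
As a 7×18 matrix over Z this has rank 6, with invariant factors (1,1,1,1,1,1).

∂_2: C_2 → C_1 sends each 2-simplex [p,q,r] to [q,r] − [p,r] + [p,q]. For instance
  ∂[v_0,v_3,v_4] = [v_3,v_4] − [v_0,v_4] + [v_0,v_3],
  ∂[v_0,v_4,v_5] = [v_4,v_5] − [v_0,v_5] + [v_0,v_4].
The 18×12 boundary matrix has rank 12 and Smith normal form diag(1,1,1,1,1,1,1,1,1,1,1,2).

Now H_k = ker ∂_k / im ∂_{k+1}, so:

  H_0: rank C_0 − rank ∂_1 = 7 − 6 = 1, and the invariant factors of ∂_1 are all 1, so H_0 ≅ Z.
  H_1: rank ker ∂_1 − rank ∂_2 = (18 − 6) − 12 = 0, and ∂_2 has invariant factor 2 > 1, so H_1 ≅ Z/2.
  H_2: rank ker ∂_2 − rank ∂_3 = (12 − 12) − 0 = 0, and there is no ∂_3, so H_2 ≅ 0.

H_0 = Z,  H_1 = Z/2,  H_2 = 0.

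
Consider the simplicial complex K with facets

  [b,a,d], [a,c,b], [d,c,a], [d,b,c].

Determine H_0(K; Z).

H_0 = Z.

Fix the vertex order a < b < c < d and write every simplex with vertices in increasing order. Then dim K = 2 and the simplices of K are:

  0-simplices (4): a, b, c, d
  1-simplices (6): ab, ac, ad, bc, bd, cd
  2-simplices (4): abc, abd, acd, bcd

giving chain groups C_0 ≅ Z^4, C_1 ≅ Z^6, C_2 ≅ Z^4.

∂_1: C_1 → C_0 sends each edge [p,q] (with p < q) to q − p.
The 4×6 boundary matrix has rank 3 and Smith normal form diag(1,1,1).

Boundary ∂_2: C_2 → C_1 acts by ∂[p,q,r] = [q,r] − [p,r] + [p,q]. For instance
  ∂bcd = cd − bd + bc,
  ∂abc = bc − ac + ab.
As a 6×4 matrix over Z this has rank 3, with invariant factors (1,1,1).

Now H_k = ker ∂_k / im ∂_{k+1}, so:

  H_0: rank C_0 − rank ∂_1 = 4 − 3 = 1, and the invariant factors of ∂_1 are all 1, so H_0 = Z.

(K is a triangulation of the 2-sphere S^2.)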